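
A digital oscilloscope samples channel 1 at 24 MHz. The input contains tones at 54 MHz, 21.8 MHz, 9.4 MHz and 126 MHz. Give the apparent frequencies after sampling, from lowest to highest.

2.2 MHz, 6 MHz, 9.4 MHz

fs/2 = 12 MHz.
54 MHz mod fs = 6 MHz.
6 MHz ≤ fs/2 = 12 MHz, appears at 6 MHz.
21.8 MHz > fs/2 = 12 MHz, folds to fs − 21.8 MHz = 2.2 MHz.
9.4 MHz ≤ fs/2 = 12 MHz, passes unchanged.
126 MHz mod fs = 6 MHz.
6 MHz ≤ fs/2 = 12 MHz, appears at 6 MHz.
Distinct values: {2.2 MHz, 6 MHz, 9.4 MHz}.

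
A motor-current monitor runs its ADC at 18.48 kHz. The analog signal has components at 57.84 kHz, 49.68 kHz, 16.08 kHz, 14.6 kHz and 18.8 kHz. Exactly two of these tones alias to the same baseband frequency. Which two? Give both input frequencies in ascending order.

fs/2 = 9.24 kHz.
57.84 kHz mod fs = 2.4 kHz.
2.4 kHz ≤ fs/2 = 9.24 kHz, appears at 2.4 kHz.
49.68 kHz mod fs = 12.72 kHz.
12.72 kHz > fs/2 = 9.24 kHz, folds to fs − 12.72 kHz = 5.76 kHz.
16.08 kHz > fs/2 = 9.24 kHz, folds to fs − 16.08 kHz = 2.4 kHz.
14.6 kHz > fs/2 = 9.24 kHz, folds to fs − 14.6 kHz = 3.88 kHz.
18.8 kHz mod fs = 0.32 kHz.
0.32 kHz ≤ fs/2 = 9.24 kHz, appears at 0.32 kHz.
16.08 kHz and 57.84 kHz both map to 2.4 kHz.

16.08 kHz, 57.84 kHz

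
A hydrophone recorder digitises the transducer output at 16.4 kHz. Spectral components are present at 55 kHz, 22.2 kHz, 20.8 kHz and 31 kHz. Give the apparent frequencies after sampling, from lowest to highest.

fs/2 = 8.2 kHz.
55 kHz mod fs = 5.8 kHz.
5.8 kHz ≤ fs/2 = 8.2 kHz, appears at 5.8 kHz.
22.2 kHz mod fs = 5.8 kHz.
5.8 kHz ≤ fs/2 = 8.2 kHz, appears at 5.8 kHz.
20.8 kHz mod fs = 4.4 kHz.
4.4 kHz ≤ fs/2 = 8.2 kHz, appears at 4.4 kHz.
31 kHz mod fs = 14.6 kHz.
14.6 kHz > fs/2 = 8.2 kHz, folds to fs − 14.6 kHz = 1.8 kHz.
Distinct values: {1.8 kHz, 4.4 kHz, 5.8 kHz}.

1.8 kHz, 4.4 kHz, 5.8 kHz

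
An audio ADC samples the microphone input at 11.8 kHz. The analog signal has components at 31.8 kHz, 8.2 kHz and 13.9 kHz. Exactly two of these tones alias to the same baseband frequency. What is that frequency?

3.6 kHz

fs/2 = 5.9 kHz.
31.8 kHz mod fs = 8.2 kHz.
8.2 kHz > fs/2 = 5.9 kHz, folds to fs − 8.2 kHz = 3.6 kHz.
8.2 kHz > fs/2 = 5.9 kHz, folds to fs − 8.2 kHz = 3.6 kHz.
13.9 kHz mod fs = 2.1 kHz.
2.1 kHz ≤ fs/2 = 5.9 kHz, appears at 2.1 kHz.
8.2 kHz and 31.8 kHz both map to 3.6 kHz.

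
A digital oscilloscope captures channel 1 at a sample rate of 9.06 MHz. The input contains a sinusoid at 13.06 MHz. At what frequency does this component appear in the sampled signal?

4 MHz

13.06 MHz mod fs = 4 MHz.
4 MHz ≤ fs/2 = 4.53 MHz, appears at 4 MHz.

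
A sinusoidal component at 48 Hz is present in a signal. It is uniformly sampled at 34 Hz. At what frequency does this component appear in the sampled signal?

14 Hz

48 Hz mod fs = 14 Hz.
14 Hz ≤ fs/2 = 17 Hz, appears at 14 Hz.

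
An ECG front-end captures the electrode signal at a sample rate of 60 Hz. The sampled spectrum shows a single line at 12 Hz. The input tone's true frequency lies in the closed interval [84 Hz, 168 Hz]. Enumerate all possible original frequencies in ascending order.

Frequencies that alias to 12 Hz are k·fs ± 12 Hz for integer k ≥ 0.
k=0: 12 Hz.
k=1: 48 Hz, 72 Hz.
k=2: 108 Hz, 132 Hz.
k=3: 168 Hz, 192 Hz.
k=4: 228 Hz, 252 Hz.
Within [84 Hz, 168 Hz]: 108 Hz, 132 Hz, 168 Hz.

108 Hz, 132 Hz, 168 Hz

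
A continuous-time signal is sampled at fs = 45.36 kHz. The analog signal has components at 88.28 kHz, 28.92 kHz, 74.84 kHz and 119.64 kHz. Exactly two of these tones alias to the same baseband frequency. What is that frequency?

fs/2 = 22.68 kHz.
88.28 kHz mod fs = 42.92 kHz.
42.92 kHz > fs/2 = 22.68 kHz, folds to fs − 42.92 kHz = 2.44 kHz.
28.92 kHz > fs/2 = 22.68 kHz, folds to fs − 28.92 kHz = 16.44 kHz.
74.84 kHz mod fs = 29.48 kHz.
29.48 kHz > fs/2 = 22.68 kHz, folds to fs − 29.48 kHz = 15.88 kHz.
119.64 kHz mod fs = 28.92 kHz.
28.92 kHz > fs/2 = 22.68 kHz, folds to fs − 28.92 kHz = 16.44 kHz.
28.92 kHz and 119.64 kHz both map to 16.44 kHz.

16.44 kHz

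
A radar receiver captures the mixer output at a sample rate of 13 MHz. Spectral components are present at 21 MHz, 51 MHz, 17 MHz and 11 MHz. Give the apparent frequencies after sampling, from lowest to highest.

1 MHz, 2 MHz, 4 MHz, 5 MHz

fs/2 = 6.5 MHz.
21 MHz mod fs = 8 MHz.
8 MHz > fs/2 = 6.5 MHz, folds to fs − 8 MHz = 5 MHz.
51 MHz mod fs = 12 MHz.
12 MHz > fs/2 = 6.5 MHz, folds to fs − 12 MHz = 1 MHz.
17 MHz mod fs = 4 MHz.
4 MHz ≤ fs/2 = 6.5 MHz, appears at 4 MHz.
11 MHz > fs/2 = 6.5 MHz, folds to fs − 11 MHz = 2 MHz.
Distinct values: {1 MHz, 2 MHz, 4 MHz, 5 MHz}.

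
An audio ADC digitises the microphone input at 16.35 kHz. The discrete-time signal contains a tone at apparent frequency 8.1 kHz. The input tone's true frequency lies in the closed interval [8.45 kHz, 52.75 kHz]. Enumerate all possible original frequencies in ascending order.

24.45 kHz, 24.6 kHz, 40.8 kHz, 40.95 kHz

Frequencies that alias to 8.1 kHz are k·fs ± 8.1 kHz for integer k ≥ 0.
k=0: 8.1 kHz.
k=1: 8.25 kHz, 24.45 kHz.
k=2: 24.6 kHz, 40.8 kHz.
k=3: 40.95 kHz, 57.15 kHz.
k=4: 57.3 kHz, 73.5 kHz.
Within [8.45 kHz, 52.75 kHz]: 24.45 kHz, 24.6 kHz, 40.8 kHz, 40.95 kHz.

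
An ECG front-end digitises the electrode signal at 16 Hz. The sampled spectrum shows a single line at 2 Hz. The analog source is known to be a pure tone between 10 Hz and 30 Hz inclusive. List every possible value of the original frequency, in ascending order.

Frequencies that alias to 2 Hz are k·fs ± 2 Hz for integer k ≥ 0.
k=0: 2 Hz.
k=1: 14 Hz, 18 Hz.
k=2: 30 Hz, 34 Hz.
k=3: 46 Hz, 50 Hz.
Within [10 Hz, 30 Hz]: 14 Hz, 18 Hz, 30 Hz.

14 Hz, 18 Hz, 30 Hz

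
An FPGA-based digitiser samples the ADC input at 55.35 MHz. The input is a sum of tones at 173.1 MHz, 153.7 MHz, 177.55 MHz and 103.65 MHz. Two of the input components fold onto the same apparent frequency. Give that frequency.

fs/2 = 27.675 MHz.
173.1 MHz mod fs = 7.05 MHz.
7.05 MHz ≤ fs/2 = 27.675 MHz, appears at 7.05 MHz.
153.7 MHz mod fs = 43 MHz.
43 MHz > fs/2 = 27.675 MHz, folds to fs − 43 MHz = 12.35 MHz.
177.55 MHz mod fs = 11.5 MHz.
11.5 MHz ≤ fs/2 = 27.675 MHz, appears at 11.5 MHz.
103.65 MHz mod fs = 48.3 MHz.
48.3 MHz > fs/2 = 27.675 MHz, folds to fs − 48.3 MHz = 7.05 MHz.
103.65 MHz and 173.1 MHz both map to 7.05 MHz.

7.05 MHz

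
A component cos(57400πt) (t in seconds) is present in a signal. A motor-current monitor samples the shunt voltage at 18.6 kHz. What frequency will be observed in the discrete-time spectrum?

ω = 57400π rad/s → f = ω/(2π) = 28700 Hz = 28.7 kHz.
28.7 kHz mod fs = 10.1 kHz.
10.1 kHz > fs/2 = 9.3 kHz, folds to fs − 10.1 kHz = 8.5 kHz.

8.5 kHz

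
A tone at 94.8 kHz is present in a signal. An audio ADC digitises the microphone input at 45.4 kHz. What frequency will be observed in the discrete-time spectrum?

4 kHz

94.8 kHz mod fs = 4 kHz.
4 kHz ≤ fs/2 = 22.7 kHz, appears at 4 kHz.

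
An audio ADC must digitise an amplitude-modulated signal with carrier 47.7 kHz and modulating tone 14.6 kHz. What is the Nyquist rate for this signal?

124.6 kHz

AM sidebands sit at fc ± fm = 33.1 kHz and 62.3 kHz.
Highest-frequency component: 62.3 kHz.
Nyquist rate = 2 × 62.3 kHz = 124.6 kHz.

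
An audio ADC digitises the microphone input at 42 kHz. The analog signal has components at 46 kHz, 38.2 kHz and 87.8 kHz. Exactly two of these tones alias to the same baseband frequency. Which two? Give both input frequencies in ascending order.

fs/2 = 21 kHz.
46 kHz mod fs = 4 kHz.
4 kHz ≤ fs/2 = 21 kHz, appears at 4 kHz.
38.2 kHz > fs/2 = 21 kHz, folds to fs − 38.2 kHz = 3.8 kHz.
87.8 kHz mod fs = 3.8 kHz.
3.8 kHz ≤ fs/2 = 21 kHz, appears at 3.8 kHz.
38.2 kHz and 87.8 kHz both map to 3.8 kHz.

38.2 kHz, 87.8 kHz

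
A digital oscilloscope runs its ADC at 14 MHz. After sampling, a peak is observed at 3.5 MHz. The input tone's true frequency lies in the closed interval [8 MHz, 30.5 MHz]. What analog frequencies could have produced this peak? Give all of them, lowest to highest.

Frequencies that alias to 3.5 MHz are k·fs ± 3.5 MHz for integer k ≥ 0.
k=0: 3.5 MHz.
k=1: 10.5 MHz, 17.5 MHz.
k=2: 24.5 MHz, 31.5 MHz.
k=3: 38.5 MHz, 45.5 MHz.
Within [8 MHz, 30.5 MHz]: 10.5 MHz, 17.5 MHz, 24.5 MHz.

10.5 MHz, 17.5 MHz, 24.5 MHz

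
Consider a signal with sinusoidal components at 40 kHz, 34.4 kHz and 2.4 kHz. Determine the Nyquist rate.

80 kHz

Highest-frequency component: 40 kHz.
Nyquist rate = 2 × 40 kHz = 80 kHz.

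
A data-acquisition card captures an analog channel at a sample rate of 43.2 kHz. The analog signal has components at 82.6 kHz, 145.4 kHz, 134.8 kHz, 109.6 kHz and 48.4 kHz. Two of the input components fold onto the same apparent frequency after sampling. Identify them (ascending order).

48.4 kHz, 134.8 kHz

fs/2 = 21.6 kHz.
82.6 kHz mod fs = 39.4 kHz.
39.4 kHz > fs/2 = 21.6 kHz, folds to fs − 39.4 kHz = 3.8 kHz.
145.4 kHz mod fs = 15.8 kHz.
15.8 kHz ≤ fs/2 = 21.6 kHz, appears at 15.8 kHz.
134.8 kHz mod fs = 5.2 kHz.
5.2 kHz ≤ fs/2 = 21.6 kHz, appears at 5.2 kHz.
109.6 kHz mod fs = 23.2 kHz.
23.2 kHz > fs/2 = 21.6 kHz, folds to fs − 23.2 kHz = 20 kHz.
48.4 kHz mod fs = 5.2 kHz.
5.2 kHz ≤ fs/2 = 21.6 kHz, appears at 5.2 kHz.
48.4 kHz and 134.8 kHz both map to 5.2 kHz.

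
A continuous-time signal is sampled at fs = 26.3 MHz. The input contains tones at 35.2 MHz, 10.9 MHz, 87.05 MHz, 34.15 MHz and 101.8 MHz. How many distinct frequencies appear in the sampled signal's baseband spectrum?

5

fs/2 = 13.15 MHz.
35.2 MHz mod fs = 8.9 MHz.
8.9 MHz ≤ fs/2 = 13.15 MHz, appears at 8.9 MHz.
10.9 MHz ≤ fs/2 = 13.15 MHz, passes unchanged.
87.05 MHz mod fs = 8.15 MHz.
8.15 MHz ≤ fs/2 = 13.15 MHz, appears at 8.15 MHz.
34.15 MHz mod fs = 7.85 MHz.
7.85 MHz ≤ fs/2 = 13.15 MHz, appears at 7.85 MHz.
101.8 MHz mod fs = 22.9 MHz.
22.9 MHz > fs/2 = 13.15 MHz, folds to fs − 22.9 MHz = 3.4 MHz.
Distinct values: {3.4 MHz, 7.85 MHz, 8.15 MHz, 8.9 MHz, 10.9 MHz} → 5.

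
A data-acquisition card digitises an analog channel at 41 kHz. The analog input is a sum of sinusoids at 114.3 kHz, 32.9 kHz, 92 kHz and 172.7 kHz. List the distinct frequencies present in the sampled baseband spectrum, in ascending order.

8.1 kHz, 8.7 kHz, 10 kHz

fs/2 = 20.5 kHz.
114.3 kHz mod fs = 32.3 kHz.
32.3 kHz > fs/2 = 20.5 kHz, folds to fs − 32.3 kHz = 8.7 kHz.
32.9 kHz > fs/2 = 20.5 kHz, folds to fs − 32.9 kHz = 8.1 kHz.
92 kHz mod fs = 10 kHz.
10 kHz ≤ fs/2 = 20.5 kHz, appears at 10 kHz.
172.7 kHz mod fs = 8.7 kHz.
8.7 kHz ≤ fs/2 = 20.5 kHz, appears at 8.7 kHz.
Distinct values: {8.1 kHz, 8.7 kHz, 10 kHz}.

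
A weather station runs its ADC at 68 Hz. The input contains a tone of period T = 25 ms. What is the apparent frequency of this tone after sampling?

28 Hz

T = 25 ms → f = 1/T = 40 Hz.
40 Hz > fs/2 = 34 Hz, folds to fs − 40 Hz = 28 Hz.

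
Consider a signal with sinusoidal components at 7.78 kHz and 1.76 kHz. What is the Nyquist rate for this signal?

Highest-frequency component: 7.78 kHz.
Nyquist rate = 2 × 7.78 kHz = 15.56 kHz.

15.56 kHz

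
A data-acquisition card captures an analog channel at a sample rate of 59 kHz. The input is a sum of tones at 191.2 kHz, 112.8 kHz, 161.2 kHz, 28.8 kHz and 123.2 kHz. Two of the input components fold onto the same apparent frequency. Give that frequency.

fs/2 = 29.5 kHz.
191.2 kHz mod fs = 14.2 kHz.
14.2 kHz ≤ fs/2 = 29.5 kHz, appears at 14.2 kHz.
112.8 kHz mod fs = 53.8 kHz.
53.8 kHz > fs/2 = 29.5 kHz, folds to fs − 53.8 kHz = 5.2 kHz.
161.2 kHz mod fs = 43.2 kHz.
43.2 kHz > fs/2 = 29.5 kHz, folds to fs − 43.2 kHz = 15.8 kHz.
28.8 kHz ≤ fs/2 = 29.5 kHz, passes unchanged.
123.2 kHz mod fs = 5.2 kHz.
5.2 kHz ≤ fs/2 = 29.5 kHz, appears at 5.2 kHz.
112.8 kHz and 123.2 kHz both map to 5.2 kHz.

5.2 kHz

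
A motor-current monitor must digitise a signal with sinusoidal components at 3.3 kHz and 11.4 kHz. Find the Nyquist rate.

22.8 kHz

Highest-frequency component: 11.4 kHz.
Nyquist rate = 2 × 11.4 kHz = 22.8 kHz.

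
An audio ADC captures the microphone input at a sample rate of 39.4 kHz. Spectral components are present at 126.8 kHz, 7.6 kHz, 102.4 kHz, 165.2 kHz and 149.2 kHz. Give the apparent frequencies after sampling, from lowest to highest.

7.6 kHz, 8.4 kHz, 8.6 kHz, 15.8 kHz

fs/2 = 19.7 kHz.
126.8 kHz mod fs = 8.6 kHz.
8.6 kHz ≤ fs/2 = 19.7 kHz, appears at 8.6 kHz.
7.6 kHz ≤ fs/2 = 19.7 kHz, passes unchanged.
102.4 kHz mod fs = 23.6 kHz.
23.6 kHz > fs/2 = 19.7 kHz, folds to fs − 23.6 kHz = 15.8 kHz.
165.2 kHz mod fs = 7.6 kHz.
7.6 kHz ≤ fs/2 = 19.7 kHz, appears at 7.6 kHz.
149.2 kHz mod fs = 31 kHz.
31 kHz > fs/2 = 19.7 kHz, folds to fs − 31 kHz = 8.4 kHz.
Distinct values: {7.6 kHz, 8.4 kHz, 8.6 kHz, 15.8 kHz}.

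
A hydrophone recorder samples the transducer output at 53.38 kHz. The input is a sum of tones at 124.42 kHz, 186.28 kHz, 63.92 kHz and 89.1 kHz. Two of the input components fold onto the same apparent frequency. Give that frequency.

fs/2 = 26.69 kHz.
124.42 kHz mod fs = 17.66 kHz.
17.66 kHz ≤ fs/2 = 26.69 kHz, appears at 17.66 kHz.
186.28 kHz mod fs = 26.14 kHz.
26.14 kHz ≤ fs/2 = 26.69 kHz, appears at 26.14 kHz.
63.92 kHz mod fs = 10.54 kHz.
10.54 kHz ≤ fs/2 = 26.69 kHz, appears at 10.54 kHz.
89.1 kHz mod fs = 35.72 kHz.
35.72 kHz > fs/2 = 26.69 kHz, folds to fs − 35.72 kHz = 17.66 kHz.
89.1 kHz and 124.42 kHz both map to 17.66 kHz.

17.66 kHz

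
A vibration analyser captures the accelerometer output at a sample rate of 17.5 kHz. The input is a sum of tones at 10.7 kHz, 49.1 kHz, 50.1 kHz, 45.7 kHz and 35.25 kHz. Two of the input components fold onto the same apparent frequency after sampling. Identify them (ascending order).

10.7 kHz, 45.7 kHz

fs/2 = 8.75 kHz.
10.7 kHz > fs/2 = 8.75 kHz, folds to fs − 10.7 kHz = 6.8 kHz.
49.1 kHz mod fs = 14.1 kHz.
14.1 kHz > fs/2 = 8.75 kHz, folds to fs − 14.1 kHz = 3.4 kHz.
50.1 kHz mod fs = 15.1 kHz.
15.1 kHz > fs/2 = 8.75 kHz, folds to fs − 15.1 kHz = 2.4 kHz.
45.7 kHz mod fs = 10.7 kHz.
10.7 kHz > fs/2 = 8.75 kHz, folds to fs − 10.7 kHz = 6.8 kHz.
35.25 kHz mod fs = 0.25 kHz.
0.25 kHz ≤ fs/2 = 8.75 kHz, appears at 0.25 kHz.
10.7 kHz and 45.7 kHz both map to 6.8 kHz.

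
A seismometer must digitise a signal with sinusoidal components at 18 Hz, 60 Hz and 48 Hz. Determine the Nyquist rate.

120 Hz

Highest-frequency component: 60 Hz.
Nyquist rate = 2 × 60 Hz = 120 Hz.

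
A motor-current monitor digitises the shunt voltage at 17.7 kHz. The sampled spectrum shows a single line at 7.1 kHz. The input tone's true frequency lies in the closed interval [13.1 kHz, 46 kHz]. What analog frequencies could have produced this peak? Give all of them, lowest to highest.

24.8 kHz, 28.3 kHz, 42.5 kHz, 46 kHz

Frequencies that alias to 7.1 kHz are k·fs ± 7.1 kHz for integer k ≥ 0.
k=0: 7.1 kHz.
k=1: 10.6 kHz, 24.8 kHz.
k=2: 28.3 kHz, 42.5 kHz.
k=3: 46 kHz, 60.2 kHz.
k=4: 63.7 kHz, 77.9 kHz.
Within [13.1 kHz, 46 kHz]: 24.8 kHz, 28.3 kHz, 42.5 kHz, 46 kHz.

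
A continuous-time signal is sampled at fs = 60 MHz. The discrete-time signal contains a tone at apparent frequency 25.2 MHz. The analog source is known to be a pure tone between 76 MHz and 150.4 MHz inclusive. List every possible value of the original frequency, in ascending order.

85.2 MHz, 94.8 MHz, 145.2 MHz

Frequencies that alias to 25.2 MHz are k·fs ± 25.2 MHz for integer k ≥ 0.
k=0: 25.2 MHz.
k=1: 34.8 MHz, 85.2 MHz.
k=2: 94.8 MHz, 145.2 MHz.
k=3: 154.8 MHz, 205.2 MHz.
Within [76 MHz, 150.4 MHz]: 85.2 MHz, 94.8 MHz, 145.2 MHz.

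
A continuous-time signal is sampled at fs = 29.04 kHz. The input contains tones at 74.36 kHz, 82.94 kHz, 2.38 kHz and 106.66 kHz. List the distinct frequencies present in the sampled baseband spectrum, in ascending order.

2.38 kHz, 4.18 kHz, 9.5 kHz, 12.76 kHz

fs/2 = 14.52 kHz.
74.36 kHz mod fs = 16.28 kHz.
16.28 kHz > fs/2 = 14.52 kHz, folds to fs − 16.28 kHz = 12.76 kHz.
82.94 kHz mod fs = 24.86 kHz.
24.86 kHz > fs/2 = 14.52 kHz, folds to fs − 24.86 kHz = 4.18 kHz.
2.38 kHz ≤ fs/2 = 14.52 kHz, passes unchanged.
106.66 kHz mod fs = 19.54 kHz.
19.54 kHz > fs/2 = 14.52 kHz, folds to fs − 19.54 kHz = 9.5 kHz.
Distinct values: {2.38 kHz, 4.18 kHz, 9.5 kHz, 12.76 kHz}.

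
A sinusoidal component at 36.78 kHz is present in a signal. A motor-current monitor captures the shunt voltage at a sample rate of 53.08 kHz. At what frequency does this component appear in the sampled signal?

36.78 kHz > fs/2 = 26.54 kHz, folds to fs − 36.78 kHz = 16.3 kHz.

16.3 kHz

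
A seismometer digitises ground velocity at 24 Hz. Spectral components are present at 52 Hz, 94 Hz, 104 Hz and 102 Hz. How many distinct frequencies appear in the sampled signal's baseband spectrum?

4

fs/2 = 12 Hz.
52 Hz mod fs = 4 Hz.
4 Hz ≤ fs/2 = 12 Hz, appears at 4 Hz.
94 Hz mod fs = 22 Hz.
22 Hz > fs/2 = 12 Hz, folds to fs − 22 Hz = 2 Hz.
104 Hz mod fs = 8 Hz.
8 Hz ≤ fs/2 = 12 Hz, appears at 8 Hz.
102 Hz mod fs = 6 Hz.
6 Hz ≤ fs/2 = 12 Hz, appears at 6 Hz.
Distinct values: {2 Hz, 4 Hz, 6 Hz, 8 Hz} → 4.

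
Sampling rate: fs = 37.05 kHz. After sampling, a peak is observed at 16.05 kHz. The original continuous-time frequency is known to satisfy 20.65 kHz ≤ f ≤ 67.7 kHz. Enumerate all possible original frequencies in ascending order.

Frequencies that alias to 16.05 kHz are k·fs ± 16.05 kHz for integer k ≥ 0.
k=0: 16.05 kHz.
k=1: 21 kHz, 53.1 kHz.
k=2: 58.05 kHz, 90.15 kHz.
k=3: 95.1 kHz, 127.2 kHz.
Within [20.65 kHz, 67.7 kHz]: 21 kHz, 53.1 kHz, 58.05 kHz.

21 kHz, 53.1 kHz, 58.05 kHz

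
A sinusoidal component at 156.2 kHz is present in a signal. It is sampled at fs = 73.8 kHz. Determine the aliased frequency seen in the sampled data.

8.6 kHz

156.2 kHz mod fs = 8.6 kHz.
8.6 kHz ≤ fs/2 = 36.9 kHz, appears at 8.6 kHz.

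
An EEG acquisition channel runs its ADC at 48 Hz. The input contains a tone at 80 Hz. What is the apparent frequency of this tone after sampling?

16 Hz

80 Hz mod fs = 32 Hz.
32 Hz > fs/2 = 24 Hz, folds to fs − 32 Hz = 16 Hz.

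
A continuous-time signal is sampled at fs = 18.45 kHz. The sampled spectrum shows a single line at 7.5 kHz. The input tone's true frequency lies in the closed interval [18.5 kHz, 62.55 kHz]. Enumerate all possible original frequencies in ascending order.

Frequencies that alias to 7.5 kHz are k·fs ± 7.5 kHz for integer k ≥ 0.
k=0: 7.5 kHz.
k=1: 10.95 kHz, 25.95 kHz.
k=2: 29.4 kHz, 44.4 kHz.
k=3: 47.85 kHz, 62.85 kHz.
k=4: 66.3 kHz, 81.3 kHz.
Within [18.5 kHz, 62.55 kHz]: 25.95 kHz, 29.4 kHz, 44.4 kHz, 47.85 kHz.

25.95 kHz, 29.4 kHz, 44.4 kHz, 47.85 kHz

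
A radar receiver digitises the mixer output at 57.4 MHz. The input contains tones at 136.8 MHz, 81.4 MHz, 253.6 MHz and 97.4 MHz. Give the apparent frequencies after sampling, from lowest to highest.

fs/2 = 28.7 MHz.
136.8 MHz mod fs = 22 MHz.
22 MHz ≤ fs/2 = 28.7 MHz, appears at 22 MHz.
81.4 MHz mod fs = 24 MHz.
24 MHz ≤ fs/2 = 28.7 MHz, appears at 24 MHz.
253.6 MHz mod fs = 24 MHz.
24 MHz ≤ fs/2 = 28.7 MHz, appears at 24 MHz.
97.4 MHz mod fs = 40 MHz.
40 MHz > fs/2 = 28.7 MHz, folds to fs − 40 MHz = 17.4 MHz.
Distinct values: {17.4 MHz, 22 MHz, 24 MHz}.

17.4 MHz, 22 MHz, 24 MHz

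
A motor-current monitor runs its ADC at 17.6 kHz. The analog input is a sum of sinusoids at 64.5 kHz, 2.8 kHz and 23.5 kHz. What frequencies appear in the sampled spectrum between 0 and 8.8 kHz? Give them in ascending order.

2.8 kHz, 5.9 kHz

fs/2 = 8.8 kHz.
64.5 kHz mod fs = 11.7 kHz.
11.7 kHz > fs/2 = 8.8 kHz, folds to fs − 11.7 kHz = 5.9 kHz.
2.8 kHz ≤ fs/2 = 8.8 kHz, passes unchanged.
23.5 kHz mod fs = 5.9 kHz.
5.9 kHz ≤ fs/2 = 8.8 kHz, appears at 5.9 kHz.
Distinct values: {2.8 kHz, 5.9 kHz}.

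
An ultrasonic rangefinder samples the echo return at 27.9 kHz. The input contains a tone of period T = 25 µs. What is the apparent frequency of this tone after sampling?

12.1 kHz

T = 25 µs → f = 1/T = 40 kHz.
40 kHz mod fs = 12.1 kHz.
12.1 kHz ≤ fs/2 = 13.95 kHz, appears at 12.1 kHz.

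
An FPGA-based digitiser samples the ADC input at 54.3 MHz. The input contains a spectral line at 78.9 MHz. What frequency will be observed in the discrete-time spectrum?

78.9 MHz mod fs = 24.6 MHz.
24.6 MHz ≤ fs/2 = 27.15 MHz, appears at 24.6 MHz.

24.6 MHz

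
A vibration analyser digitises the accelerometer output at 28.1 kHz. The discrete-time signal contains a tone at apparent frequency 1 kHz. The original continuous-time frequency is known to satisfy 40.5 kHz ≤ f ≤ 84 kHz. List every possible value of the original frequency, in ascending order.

55.2 kHz, 57.2 kHz, 83.3 kHz

Frequencies that alias to 1 kHz are k·fs ± 1 kHz for integer k ≥ 0.
k=0: 1 kHz.
k=1: 27.1 kHz, 29.1 kHz.
k=2: 55.2 kHz, 57.2 kHz.
k=3: 83.3 kHz, 85.3 kHz.
k=4: 111.4 kHz, 113.4 kHz.
Within [40.5 kHz, 84 kHz]: 55.2 kHz, 57.2 kHz, 83.3 kHz.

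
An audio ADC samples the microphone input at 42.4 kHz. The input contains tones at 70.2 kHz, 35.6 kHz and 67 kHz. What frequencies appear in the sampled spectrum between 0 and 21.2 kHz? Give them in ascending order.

6.8 kHz, 14.6 kHz, 17.8 kHz

fs/2 = 21.2 kHz.
70.2 kHz mod fs = 27.8 kHz.
27.8 kHz > fs/2 = 21.2 kHz, folds to fs − 27.8 kHz = 14.6 kHz.
35.6 kHz > fs/2 = 21.2 kHz, folds to fs − 35.6 kHz = 6.8 kHz.
67 kHz mod fs = 24.6 kHz.
24.6 kHz > fs/2 = 21.2 kHz, folds to fs − 24.6 kHz = 17.8 kHz.
Distinct values: {6.8 kHz, 14.6 kHz, 17.8 kHz}.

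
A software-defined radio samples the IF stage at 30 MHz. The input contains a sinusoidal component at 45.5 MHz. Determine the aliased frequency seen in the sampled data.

14.5 MHz

45.5 MHz mod fs = 15.5 MHz.
15.5 MHz > fs/2 = 15 MHz, folds to fs − 15.5 MHz = 14.5 MHz.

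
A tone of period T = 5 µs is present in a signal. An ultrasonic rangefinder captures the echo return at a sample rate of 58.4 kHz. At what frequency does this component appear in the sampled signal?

T = 5 µs → f = 1/T = 200 kHz.
200 kHz mod fs = 24.8 kHz.
24.8 kHz ≤ fs/2 = 29.2 kHz, appears at 24.8 kHz.

24.8 kHz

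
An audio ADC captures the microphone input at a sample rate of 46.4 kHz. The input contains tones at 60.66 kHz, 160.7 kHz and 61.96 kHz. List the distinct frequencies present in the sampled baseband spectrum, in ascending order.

14.26 kHz, 15.56 kHz, 21.5 kHz

fs/2 = 23.2 kHz.
60.66 kHz mod fs = 14.26 kHz.
14.26 kHz ≤ fs/2 = 23.2 kHz, appears at 14.26 kHz.
160.7 kHz mod fs = 21.5 kHz.
21.5 kHz ≤ fs/2 = 23.2 kHz, appears at 21.5 kHz.
61.96 kHz mod fs = 15.56 kHz.
15.56 kHz ≤ fs/2 = 23.2 kHz, appears at 15.56 kHz.
Distinct values: {14.26 kHz, 15.56 kHz, 21.5 kHz}.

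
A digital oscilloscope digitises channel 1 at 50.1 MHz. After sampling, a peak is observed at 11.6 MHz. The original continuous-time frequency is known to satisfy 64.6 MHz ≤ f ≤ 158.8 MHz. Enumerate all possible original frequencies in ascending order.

Frequencies that alias to 11.6 MHz are k·fs ± 11.6 MHz for integer k ≥ 0.
k=0: 11.6 MHz.
k=1: 38.5 MHz, 61.7 MHz.
k=2: 88.6 MHz, 111.8 MHz.
k=3: 138.7 MHz, 161.9 MHz.
k=4: 188.8 MHz, 212 MHz.
Within [64.6 MHz, 158.8 MHz]: 88.6 MHz, 111.8 MHz, 138.7 MHz.

88.6 MHz, 111.8 MHz, 138.7 MHz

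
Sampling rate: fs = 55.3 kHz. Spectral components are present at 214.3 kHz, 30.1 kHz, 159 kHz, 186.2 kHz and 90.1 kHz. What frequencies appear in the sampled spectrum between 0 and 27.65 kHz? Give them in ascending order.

6.9 kHz, 20.3 kHz, 20.5 kHz, 25.2 kHz

fs/2 = 27.65 kHz.
214.3 kHz mod fs = 48.4 kHz.
48.4 kHz > fs/2 = 27.65 kHz, folds to fs − 48.4 kHz = 6.9 kHz.
30.1 kHz > fs/2 = 27.65 kHz, folds to fs − 30.1 kHz = 25.2 kHz.
159 kHz mod fs = 48.4 kHz.
48.4 kHz > fs/2 = 27.65 kHz, folds to fs − 48.4 kHz = 6.9 kHz.
186.2 kHz mod fs = 20.3 kHz.
20.3 kHz ≤ fs/2 = 27.65 kHz, appears at 20.3 kHz.
90.1 kHz mod fs = 34.8 kHz.
34.8 kHz > fs/2 = 27.65 kHz, folds to fs − 34.8 kHz = 20.5 kHz.
Distinct values: {6.9 kHz, 20.3 kHz, 20.5 kHz, 25.2 kHz}.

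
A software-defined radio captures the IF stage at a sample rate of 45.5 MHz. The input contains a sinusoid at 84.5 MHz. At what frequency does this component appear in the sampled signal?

6.5 MHz

84.5 MHz mod fs = 39 MHz.
39 MHz > fs/2 = 22.75 MHz, folds to fs − 39 MHz = 6.5 MHz.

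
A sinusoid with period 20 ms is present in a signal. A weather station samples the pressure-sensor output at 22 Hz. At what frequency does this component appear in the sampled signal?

6 Hz

T = 20 ms → f = 1/T = 50 Hz.
50 Hz mod fs = 6 Hz.
6 Hz ≤ fs/2 = 11 Hz, appears at 6 Hz.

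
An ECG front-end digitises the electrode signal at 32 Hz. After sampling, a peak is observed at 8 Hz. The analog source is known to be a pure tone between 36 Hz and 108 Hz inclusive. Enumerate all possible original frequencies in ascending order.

Frequencies that alias to 8 Hz are k·fs ± 8 Hz for integer k ≥ 0.
k=0: 8 Hz.
k=1: 24 Hz, 40 Hz.
k=2: 56 Hz, 72 Hz.
k=3: 88 Hz, 104 Hz.
k=4: 120 Hz, 136 Hz.
Within [36 Hz, 108 Hz]: 40 Hz, 56 Hz, 72 Hz, 88 Hz, 104 Hz.

40 Hz, 56 Hz, 72 Hz, 88 Hz, 104 Hz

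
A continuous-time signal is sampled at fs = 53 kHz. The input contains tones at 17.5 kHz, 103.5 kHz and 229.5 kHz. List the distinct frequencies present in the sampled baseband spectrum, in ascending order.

fs/2 = 26.5 kHz.
17.5 kHz ≤ fs/2 = 26.5 kHz, passes unchanged.
103.5 kHz mod fs = 50.5 kHz.
50.5 kHz > fs/2 = 26.5 kHz, folds to fs − 50.5 kHz = 2.5 kHz.
229.5 kHz mod fs = 17.5 kHz.
17.5 kHz ≤ fs/2 = 26.5 kHz, appears at 17.5 kHz.
Distinct values: {2.5 kHz, 17.5 kHz}.

2.5 kHz, 17.5 kHz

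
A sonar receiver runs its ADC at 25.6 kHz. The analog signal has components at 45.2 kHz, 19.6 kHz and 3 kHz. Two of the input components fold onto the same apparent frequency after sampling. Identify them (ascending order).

19.6 kHz, 45.2 kHz

fs/2 = 12.8 kHz.
45.2 kHz mod fs = 19.6 kHz.
19.6 kHz > fs/2 = 12.8 kHz, folds to fs − 19.6 kHz = 6 kHz.
19.6 kHz > fs/2 = 12.8 kHz, folds to fs − 19.6 kHz = 6 kHz.
3 kHz ≤ fs/2 = 12.8 kHz, passes unchanged.
19.6 kHz and 45.2 kHz both map to 6 kHz.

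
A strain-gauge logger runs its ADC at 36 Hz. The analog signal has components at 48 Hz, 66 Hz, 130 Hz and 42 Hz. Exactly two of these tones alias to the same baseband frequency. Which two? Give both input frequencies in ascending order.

42 Hz, 66 Hz

fs/2 = 18 Hz.
48 Hz mod fs = 12 Hz.
12 Hz ≤ fs/2 = 18 Hz, appears at 12 Hz.
66 Hz mod fs = 30 Hz.
30 Hz > fs/2 = 18 Hz, folds to fs − 30 Hz = 6 Hz.
130 Hz mod fs = 22 Hz.
22 Hz > fs/2 = 18 Hz, folds to fs − 22 Hz = 14 Hz.
42 Hz mod fs = 6 Hz.
6 Hz ≤ fs/2 = 18 Hz, appears at 6 Hz.
42 Hz and 66 Hz both map to 6 Hz.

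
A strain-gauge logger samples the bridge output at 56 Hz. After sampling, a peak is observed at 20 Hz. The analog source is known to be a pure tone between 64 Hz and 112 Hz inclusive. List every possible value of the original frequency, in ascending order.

76 Hz, 92 Hz

Frequencies that alias to 20 Hz are k·fs ± 20 Hz for integer k ≥ 0.
k=0: 20 Hz.
k=1: 36 Hz, 76 Hz.
k=2: 92 Hz, 132 Hz.
k=3: 148 Hz, 188 Hz.
Within [64 Hz, 112 Hz]: 76 Hz, 92 Hz.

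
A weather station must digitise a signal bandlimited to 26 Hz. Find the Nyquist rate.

Nyquist rate = 2 × 26 Hz = 52 Hz.

52 Hz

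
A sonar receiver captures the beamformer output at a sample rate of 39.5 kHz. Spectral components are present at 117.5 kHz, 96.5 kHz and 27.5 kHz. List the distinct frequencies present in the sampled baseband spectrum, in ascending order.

fs/2 = 19.75 kHz.
117.5 kHz mod fs = 38.5 kHz.
38.5 kHz > fs/2 = 19.75 kHz, folds to fs − 38.5 kHz = 1 kHz.
96.5 kHz mod fs = 17.5 kHz.
17.5 kHz ≤ fs/2 = 19.75 kHz, appears at 17.5 kHz.
27.5 kHz > fs/2 = 19.75 kHz, folds to fs − 27.5 kHz = 12 kHz.
Distinct values: {1 kHz, 12 kHz, 17.5 kHz}.

1 kHz, 12 kHz, 17.5 kHz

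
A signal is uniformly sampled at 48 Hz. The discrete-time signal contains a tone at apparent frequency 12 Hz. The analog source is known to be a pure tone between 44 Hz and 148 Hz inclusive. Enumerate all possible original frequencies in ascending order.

60 Hz, 84 Hz, 108 Hz, 132 Hz

Frequencies that alias to 12 Hz are k·fs ± 12 Hz for integer k ≥ 0.
k=0: 12 Hz.
k=1: 36 Hz, 60 Hz.
k=2: 84 Hz, 108 Hz.
k=3: 132 Hz, 156 Hz.
k=4: 180 Hz, 204 Hz.
Within [44 Hz, 148 Hz]: 60 Hz, 84 Hz, 108 Hz, 132 Hz.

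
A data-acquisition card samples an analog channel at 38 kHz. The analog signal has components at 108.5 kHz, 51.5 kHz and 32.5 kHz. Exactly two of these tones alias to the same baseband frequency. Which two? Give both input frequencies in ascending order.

32.5 kHz, 108.5 kHz

fs/2 = 19 kHz.
108.5 kHz mod fs = 32.5 kHz.
32.5 kHz > fs/2 = 19 kHz, folds to fs − 32.5 kHz = 5.5 kHz.
51.5 kHz mod fs = 13.5 kHz.
13.5 kHz ≤ fs/2 = 19 kHz, appears at 13.5 kHz.
32.5 kHz > fs/2 = 19 kHz, folds to fs − 32.5 kHz = 5.5 kHz.
32.5 kHz and 108.5 kHz both map to 5.5 kHz.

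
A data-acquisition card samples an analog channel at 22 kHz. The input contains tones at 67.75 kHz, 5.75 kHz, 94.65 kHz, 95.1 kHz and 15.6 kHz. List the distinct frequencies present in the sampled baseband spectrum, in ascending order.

fs/2 = 11 kHz.
67.75 kHz mod fs = 1.75 kHz.
1.75 kHz ≤ fs/2 = 11 kHz, appears at 1.75 kHz.
5.75 kHz ≤ fs/2 = 11 kHz, passes unchanged.
94.65 kHz mod fs = 6.65 kHz.
6.65 kHz ≤ fs/2 = 11 kHz, appears at 6.65 kHz.
95.1 kHz mod fs = 7.1 kHz.
7.1 kHz ≤ fs/2 = 11 kHz, appears at 7.1 kHz.
15.6 kHz > fs/2 = 11 kHz, folds to fs − 15.6 kHz = 6.4 kHz.
Distinct values: {1.75 kHz, 5.75 kHz, 6.4 kHz, 6.65 kHz, 7.1 kHz}.

1.75 kHz, 5.75 kHz, 6.4 kHz, 6.65 kHz, 7.1 kHz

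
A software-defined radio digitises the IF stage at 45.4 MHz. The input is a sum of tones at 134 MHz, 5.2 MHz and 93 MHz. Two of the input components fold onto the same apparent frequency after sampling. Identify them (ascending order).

fs/2 = 22.7 MHz.
134 MHz mod fs = 43.2 MHz.
43.2 MHz > fs/2 = 22.7 MHz, folds to fs − 43.2 MHz = 2.2 MHz.
5.2 MHz ≤ fs/2 = 22.7 MHz, passes unchanged.
93 MHz mod fs = 2.2 MHz.
2.2 MHz ≤ fs/2 = 22.7 MHz, appears at 2.2 MHz.
93 MHz and 134 MHz both map to 2.2 MHz.

93 MHz, 134 MHz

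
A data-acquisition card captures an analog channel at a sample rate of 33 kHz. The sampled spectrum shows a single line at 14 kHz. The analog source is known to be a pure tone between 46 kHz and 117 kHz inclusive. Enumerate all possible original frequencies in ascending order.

Frequencies that alias to 14 kHz are k·fs ± 14 kHz for integer k ≥ 0.
k=0: 14 kHz.
k=1: 19 kHz, 47 kHz.
k=2: 52 kHz, 80 kHz.
k=3: 85 kHz, 113 kHz.
k=4: 118 kHz, 146 kHz.
Within [46 kHz, 117 kHz]: 47 kHz, 52 kHz, 80 kHz, 85 kHz, 113 kHz.

47 kHz, 52 kHz, 80 kHz, 85 kHz, 113 kHz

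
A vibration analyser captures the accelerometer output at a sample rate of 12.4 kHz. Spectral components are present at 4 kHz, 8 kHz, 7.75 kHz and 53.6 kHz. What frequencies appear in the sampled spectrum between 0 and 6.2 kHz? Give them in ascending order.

fs/2 = 6.2 kHz.
4 kHz ≤ fs/2 = 6.2 kHz, passes unchanged.
8 kHz > fs/2 = 6.2 kHz, folds to fs − 8 kHz = 4.4 kHz.
7.75 kHz > fs/2 = 6.2 kHz, folds to fs − 7.75 kHz = 4.65 kHz.
53.6 kHz mod fs = 4 kHz.
4 kHz ≤ fs/2 = 6.2 kHz, appears at 4 kHz.
Distinct values: {4 kHz, 4.4 kHz, 4.65 kHz}.

4 kHz, 4.4 kHz, 4.65 kHz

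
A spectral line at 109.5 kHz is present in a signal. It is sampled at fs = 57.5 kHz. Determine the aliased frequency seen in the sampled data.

5.5 kHz

109.5 kHz mod fs = 52 kHz.
52 kHz > fs/2 = 28.75 kHz, folds to fs − 52 kHz = 5.5 kHz.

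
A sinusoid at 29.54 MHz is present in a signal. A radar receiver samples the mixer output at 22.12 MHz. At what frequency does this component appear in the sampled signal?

29.54 MHz mod fs = 7.42 MHz.
7.42 MHz ≤ fs/2 = 11.06 MHz, appears at 7.42 MHz.

7.42 MHz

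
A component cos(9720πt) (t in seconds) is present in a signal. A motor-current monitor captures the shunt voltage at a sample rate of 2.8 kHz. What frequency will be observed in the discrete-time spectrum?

ω = 9720π rad/s → f = ω/(2π) = 4860 Hz = 4.86 kHz.
4.86 kHz mod fs = 2.06 kHz.
2.06 kHz > fs/2 = 1.4 kHz, folds to fs − 2.06 kHz = 0.74 kHz.

0.74 kHz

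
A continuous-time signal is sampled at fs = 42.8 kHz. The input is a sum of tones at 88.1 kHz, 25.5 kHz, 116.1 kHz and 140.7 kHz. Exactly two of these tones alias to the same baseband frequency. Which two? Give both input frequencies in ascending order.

116.1 kHz, 140.7 kHz

fs/2 = 21.4 kHz.
88.1 kHz mod fs = 2.5 kHz.
2.5 kHz ≤ fs/2 = 21.4 kHz, appears at 2.5 kHz.
25.5 kHz > fs/2 = 21.4 kHz, folds to fs − 25.5 kHz = 17.3 kHz.
116.1 kHz mod fs = 30.5 kHz.
30.5 kHz > fs/2 = 21.4 kHz, folds to fs − 30.5 kHz = 12.3 kHz.
140.7 kHz mod fs = 12.3 kHz.
12.3 kHz ≤ fs/2 = 21.4 kHz, appears at 12.3 kHz.
116.1 kHz and 140.7 kHz both map to 12.3 kHz.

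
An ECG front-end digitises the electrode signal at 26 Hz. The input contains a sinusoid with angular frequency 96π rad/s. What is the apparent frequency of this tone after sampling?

ω = 96π rad/s → f = ω/(2π) = 48 Hz.
48 Hz mod fs = 22 Hz.
22 Hz > fs/2 = 13 Hz, folds to fs − 22 Hz = 4 Hz.

4 Hz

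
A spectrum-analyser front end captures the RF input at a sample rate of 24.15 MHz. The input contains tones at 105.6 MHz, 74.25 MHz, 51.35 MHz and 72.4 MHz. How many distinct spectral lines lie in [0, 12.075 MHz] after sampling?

fs/2 = 12.075 MHz.
105.6 MHz mod fs = 9 MHz.
9 MHz ≤ fs/2 = 12.075 MHz, appears at 9 MHz.
74.25 MHz mod fs = 1.8 MHz.
1.8 MHz ≤ fs/2 = 12.075 MHz, appears at 1.8 MHz.
51.35 MHz mod fs = 3.05 MHz.
3.05 MHz ≤ fs/2 = 12.075 MHz, appears at 3.05 MHz.
72.4 MHz mod fs = 24.1 MHz.
24.1 MHz > fs/2 = 12.075 MHz, folds to fs − 24.1 MHz = 0.05 MHz.
Distinct values: {0.05 MHz, 1.8 MHz, 3.05 MHz, 9 MHz} → 4.

4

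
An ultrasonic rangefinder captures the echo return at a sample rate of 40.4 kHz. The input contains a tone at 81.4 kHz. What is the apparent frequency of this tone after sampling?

81.4 kHz mod fs = 0.6 kHz.
0.6 kHz ≤ fs/2 = 20.2 kHz, appears at 0.6 kHz.

0.6 kHz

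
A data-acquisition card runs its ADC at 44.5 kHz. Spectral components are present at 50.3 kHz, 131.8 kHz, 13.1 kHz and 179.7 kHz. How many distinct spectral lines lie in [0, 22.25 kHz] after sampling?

3

fs/2 = 22.25 kHz.
50.3 kHz mod fs = 5.8 kHz.
5.8 kHz ≤ fs/2 = 22.25 kHz, appears at 5.8 kHz.
131.8 kHz mod fs = 42.8 kHz.
42.8 kHz > fs/2 = 22.25 kHz, folds to fs − 42.8 kHz = 1.7 kHz.
13.1 kHz ≤ fs/2 = 22.25 kHz, passes unchanged.
179.7 kHz mod fs = 1.7 kHz.
1.7 kHz ≤ fs/2 = 22.25 kHz, appears at 1.7 kHz.
Distinct values: {1.7 kHz, 5.8 kHz, 13.1 kHz} → 3.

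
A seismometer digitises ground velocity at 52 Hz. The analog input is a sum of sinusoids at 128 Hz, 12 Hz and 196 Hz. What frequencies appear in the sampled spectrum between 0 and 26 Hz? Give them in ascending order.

12 Hz, 24 Hz

fs/2 = 26 Hz.
128 Hz mod fs = 24 Hz.
24 Hz ≤ fs/2 = 26 Hz, appears at 24 Hz.
12 Hz ≤ fs/2 = 26 Hz, passes unchanged.
196 Hz mod fs = 40 Hz.
40 Hz > fs/2 = 26 Hz, folds to fs − 40 Hz = 12 Hz.
Distinct values: {12 Hz, 24 Hz}.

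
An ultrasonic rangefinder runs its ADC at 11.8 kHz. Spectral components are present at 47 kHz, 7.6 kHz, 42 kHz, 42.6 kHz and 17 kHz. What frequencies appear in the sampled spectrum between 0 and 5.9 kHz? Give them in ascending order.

0.2 kHz, 4.2 kHz, 4.6 kHz, 5.2 kHz

fs/2 = 5.9 kHz.
47 kHz mod fs = 11.6 kHz.
11.6 kHz > fs/2 = 5.9 kHz, folds to fs − 11.6 kHz = 0.2 kHz.
7.6 kHz > fs/2 = 5.9 kHz, folds to fs − 7.6 kHz = 4.2 kHz.
42 kHz mod fs = 6.6 kHz.
6.6 kHz > fs/2 = 5.9 kHz, folds to fs − 6.6 kHz = 5.2 kHz.
42.6 kHz mod fs = 7.2 kHz.
7.2 kHz > fs/2 = 5.9 kHz, folds to fs − 7.2 kHz = 4.6 kHz.
17 kHz mod fs = 5.2 kHz.
5.2 kHz ≤ fs/2 = 5.9 kHz, appears at 5.2 kHz.
Distinct values: {0.2 kHz, 4.2 kHz, 4.6 kHz, 5.2 kHz}.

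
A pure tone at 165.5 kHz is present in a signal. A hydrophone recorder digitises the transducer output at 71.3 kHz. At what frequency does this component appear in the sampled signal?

165.5 kHz mod fs = 22.9 kHz.
22.9 kHz ≤ fs/2 = 35.65 kHz, appears at 22.9 kHz.

22.9 kHz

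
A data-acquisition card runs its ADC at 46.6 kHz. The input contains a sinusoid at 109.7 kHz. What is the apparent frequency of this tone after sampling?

109.7 kHz mod fs = 16.5 kHz.
16.5 kHz ≤ fs/2 = 23.3 kHz, appears at 16.5 kHz.

16.5 kHz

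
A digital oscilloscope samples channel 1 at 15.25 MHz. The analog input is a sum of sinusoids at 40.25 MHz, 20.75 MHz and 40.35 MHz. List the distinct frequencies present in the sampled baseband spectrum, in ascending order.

5.4 MHz, 5.5 MHz

fs/2 = 7.625 MHz.
40.25 MHz mod fs = 9.75 MHz.
9.75 MHz > fs/2 = 7.625 MHz, folds to fs − 9.75 MHz = 5.5 MHz.
20.75 MHz mod fs = 5.5 MHz.
5.5 MHz ≤ fs/2 = 7.625 MHz, appears at 5.5 MHz.
40.35 MHz mod fs = 9.85 MHz.
9.85 MHz > fs/2 = 7.625 MHz, folds to fs − 9.85 MHz = 5.4 MHz.
Distinct values: {5.4 MHz, 5.5 MHz}.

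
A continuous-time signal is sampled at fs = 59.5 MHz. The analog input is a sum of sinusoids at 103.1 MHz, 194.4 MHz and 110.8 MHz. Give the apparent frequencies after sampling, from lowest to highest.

fs/2 = 29.75 MHz.
103.1 MHz mod fs = 43.6 MHz.
43.6 MHz > fs/2 = 29.75 MHz, folds to fs − 43.6 MHz = 15.9 MHz.
194.4 MHz mod fs = 15.9 MHz.
15.9 MHz ≤ fs/2 = 29.75 MHz, appears at 15.9 MHz.
110.8 MHz mod fs = 51.3 MHz.
51.3 MHz > fs/2 = 29.75 MHz, folds to fs − 51.3 MHz = 8.2 MHz.
Distinct values: {8.2 MHz, 15.9 MHz}.

8.2 MHz, 15.9 MHz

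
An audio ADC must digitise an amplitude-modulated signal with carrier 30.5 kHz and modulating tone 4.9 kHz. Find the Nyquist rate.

70.8 kHz

AM sidebands sit at fc ± fm = 25.6 kHz and 35.4 kHz.
Highest-frequency component: 35.4 kHz.
Nyquist rate = 2 × 35.4 kHz = 70.8 kHz.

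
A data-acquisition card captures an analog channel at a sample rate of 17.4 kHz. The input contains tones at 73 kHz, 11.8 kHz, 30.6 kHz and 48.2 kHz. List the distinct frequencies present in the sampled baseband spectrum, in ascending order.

fs/2 = 8.7 kHz.
73 kHz mod fs = 3.4 kHz.
3.4 kHz ≤ fs/2 = 8.7 kHz, appears at 3.4 kHz.
11.8 kHz > fs/2 = 8.7 kHz, folds to fs − 11.8 kHz = 5.6 kHz.
30.6 kHz mod fs = 13.2 kHz.
13.2 kHz > fs/2 = 8.7 kHz, folds to fs − 13.2 kHz = 4.2 kHz.
48.2 kHz mod fs = 13.4 kHz.
13.4 kHz > fs/2 = 8.7 kHz, folds to fs − 13.4 kHz = 4 kHz.
Distinct values: {3.4 kHz, 4 kHz, 4.2 kHz, 5.6 kHz}.

3.4 kHz, 4 kHz, 4.2 kHz, 5.6 kHz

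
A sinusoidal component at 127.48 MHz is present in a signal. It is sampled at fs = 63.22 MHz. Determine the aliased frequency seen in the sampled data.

1.04 MHz

127.48 MHz mod fs = 1.04 MHz.
1.04 MHz ≤ fs/2 = 31.61 MHz, appears at 1.04 MHz.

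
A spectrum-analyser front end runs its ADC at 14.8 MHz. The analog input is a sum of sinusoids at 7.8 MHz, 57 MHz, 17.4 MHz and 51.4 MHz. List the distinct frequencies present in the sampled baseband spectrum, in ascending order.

fs/2 = 7.4 MHz.
7.8 MHz > fs/2 = 7.4 MHz, folds to fs − 7.8 MHz = 7 MHz.
57 MHz mod fs = 12.6 MHz.
12.6 MHz > fs/2 = 7.4 MHz, folds to fs − 12.6 MHz = 2.2 MHz.
17.4 MHz mod fs = 2.6 MHz.
2.6 MHz ≤ fs/2 = 7.4 MHz, appears at 2.6 MHz.
51.4 MHz mod fs = 7 MHz.
7 MHz ≤ fs/2 = 7.4 MHz, appears at 7 MHz.
Distinct values: {2.2 MHz, 2.6 MHz, 7 MHz}.

2.2 MHz, 2.6 MHz, 7 MHz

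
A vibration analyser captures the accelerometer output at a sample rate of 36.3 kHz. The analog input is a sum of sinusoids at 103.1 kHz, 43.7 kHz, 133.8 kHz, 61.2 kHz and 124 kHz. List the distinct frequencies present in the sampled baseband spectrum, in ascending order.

5.8 kHz, 7.4 kHz, 11.4 kHz, 15.1 kHz

fs/2 = 18.15 kHz.
103.1 kHz mod fs = 30.5 kHz.
30.5 kHz > fs/2 = 18.15 kHz, folds to fs − 30.5 kHz = 5.8 kHz.
43.7 kHz mod fs = 7.4 kHz.
7.4 kHz ≤ fs/2 = 18.15 kHz, appears at 7.4 kHz.
133.8 kHz mod fs = 24.9 kHz.
24.9 kHz > fs/2 = 18.15 kHz, folds to fs − 24.9 kHz = 11.4 kHz.
61.2 kHz mod fs = 24.9 kHz.
24.9 kHz > fs/2 = 18.15 kHz, folds to fs − 24.9 kHz = 11.4 kHz.
124 kHz mod fs = 15.1 kHz.
15.1 kHz ≤ fs/2 = 18.15 kHz, appears at 15.1 kHz.
Distinct values: {5.8 kHz, 7.4 kHz, 11.4 kHz, 15.1 kHz}.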